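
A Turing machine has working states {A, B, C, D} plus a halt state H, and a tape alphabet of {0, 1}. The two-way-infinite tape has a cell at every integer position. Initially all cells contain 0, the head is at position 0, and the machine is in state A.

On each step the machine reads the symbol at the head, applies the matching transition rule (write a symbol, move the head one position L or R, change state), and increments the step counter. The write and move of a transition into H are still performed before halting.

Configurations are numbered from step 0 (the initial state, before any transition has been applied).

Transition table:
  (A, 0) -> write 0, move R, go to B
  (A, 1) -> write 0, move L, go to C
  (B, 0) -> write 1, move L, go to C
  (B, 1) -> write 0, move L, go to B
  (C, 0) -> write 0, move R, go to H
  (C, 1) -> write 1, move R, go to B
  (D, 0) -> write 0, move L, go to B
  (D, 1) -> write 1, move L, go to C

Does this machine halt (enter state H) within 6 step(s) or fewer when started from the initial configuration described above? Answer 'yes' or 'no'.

Step 1: in state A at pos 0, read 0 -> (A,0)->write 0,move R,goto B. Now: state=B, head=1, tape[-1..2]=0000 (head:   ^)
Step 2: in state B at pos 1, read 0 -> (B,0)->write 1,move L,goto C. Now: state=C, head=0, tape[-1..2]=0010 (head:  ^)
Step 3: in state C at pos 0, read 0 -> (C,0)->write 0,move R,goto H. Now: state=H, head=1, tape[-1..2]=0010 (head:   ^)
State H reached at step 3; 3 <= 6 -> yes

Answer: yes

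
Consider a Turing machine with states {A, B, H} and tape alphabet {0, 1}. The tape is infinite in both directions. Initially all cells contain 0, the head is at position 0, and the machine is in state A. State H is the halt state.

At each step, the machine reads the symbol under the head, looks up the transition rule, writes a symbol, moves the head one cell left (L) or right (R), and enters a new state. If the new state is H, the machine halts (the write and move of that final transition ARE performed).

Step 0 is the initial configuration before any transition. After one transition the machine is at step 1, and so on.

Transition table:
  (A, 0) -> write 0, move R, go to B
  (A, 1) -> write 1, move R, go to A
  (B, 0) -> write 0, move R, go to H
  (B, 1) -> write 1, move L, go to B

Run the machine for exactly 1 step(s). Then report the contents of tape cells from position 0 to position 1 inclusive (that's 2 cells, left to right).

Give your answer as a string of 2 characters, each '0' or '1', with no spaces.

Step 1: in state A at pos 0, read 0 -> (A,0)->write 0,move R,goto B. Now: state=B, head=1, tape[-1..2]=0000 (head:   ^)

Answer: 00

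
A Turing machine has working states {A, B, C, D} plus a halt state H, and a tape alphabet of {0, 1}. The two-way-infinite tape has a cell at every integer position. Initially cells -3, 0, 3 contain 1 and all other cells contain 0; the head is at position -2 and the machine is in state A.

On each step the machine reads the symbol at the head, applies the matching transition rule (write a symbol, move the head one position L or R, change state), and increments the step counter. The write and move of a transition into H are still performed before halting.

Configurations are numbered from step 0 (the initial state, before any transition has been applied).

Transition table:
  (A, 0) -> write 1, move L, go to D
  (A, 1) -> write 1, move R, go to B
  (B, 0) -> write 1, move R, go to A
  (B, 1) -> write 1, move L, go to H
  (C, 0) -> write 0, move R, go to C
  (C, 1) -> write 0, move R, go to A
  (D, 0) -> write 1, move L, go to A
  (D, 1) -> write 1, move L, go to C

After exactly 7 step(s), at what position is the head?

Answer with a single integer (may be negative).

Step 1: in state A at pos -2, read 0 -> (A,0)->write 1,move L,goto D. Now: state=D, head=-3, tape[-4..4]=011010010 (head:  ^)
Step 2: in state D at pos -3, read 1 -> (D,1)->write 1,move L,goto C. Now: state=C, head=-4, tape[-5..4]=0011010010 (head:  ^)
Step 3: in state C at pos -4, read 0 -> (C,0)->write 0,move R,goto C. Now: state=C, head=-3, tape[-5..4]=0011010010 (head:   ^)
Step 4: in state C at pos -3, read 1 -> (C,1)->write 0,move R,goto A. Now: state=A, head=-2, tape[-5..4]=0001010010 (head:    ^)
Step 5: in state A at pos -2, read 1 -> (A,1)->write 1,move R,goto B. Now: state=B, head=-1, tape[-5..4]=0001010010 (head:     ^)
Step 6: in state B at pos -1, read 0 -> (B,0)->write 1,move R,goto A. Now: state=A, head=0, tape[-5..4]=0001110010 (head:      ^)
Step 7: in state A at pos 0, read 1 -> (A,1)->write 1,move R,goto B. Now: state=B, head=1, tape[-5..4]=0001110010 (head:       ^)

Answer: 1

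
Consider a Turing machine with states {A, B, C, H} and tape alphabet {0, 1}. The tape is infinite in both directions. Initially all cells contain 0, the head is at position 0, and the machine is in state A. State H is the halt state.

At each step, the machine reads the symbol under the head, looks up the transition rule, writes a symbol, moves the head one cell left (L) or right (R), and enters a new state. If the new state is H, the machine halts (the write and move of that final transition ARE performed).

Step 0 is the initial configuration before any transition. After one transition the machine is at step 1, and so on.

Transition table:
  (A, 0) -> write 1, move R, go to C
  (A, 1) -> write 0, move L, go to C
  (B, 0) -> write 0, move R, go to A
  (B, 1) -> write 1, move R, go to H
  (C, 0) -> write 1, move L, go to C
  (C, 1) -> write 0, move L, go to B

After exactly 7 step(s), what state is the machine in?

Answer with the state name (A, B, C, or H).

Step 1: in state A at pos 0, read 0 -> (A,0)->write 1,move R,goto C. Now: state=C, head=1, tape[-1..2]=0100 (head:   ^)
Step 2: in state C at pos 1, read 0 -> (C,0)->write 1,move L,goto C. Now: state=C, head=0, tape[-1..2]=0110 (head:  ^)
Step 3: in state C at pos 0, read 1 -> (C,1)->write 0,move L,goto B. Now: state=B, head=-1, tape[-2..2]=00010 (head:  ^)
Step 4: in state B at pos -1, read 0 -> (B,0)->write 0,move R,goto A. Now: state=A, head=0, tape[-2..2]=00010 (head:   ^)
Step 5: in state A at pos 0, read 0 -> (A,0)->write 1,move R,goto C. Now: state=C, head=1, tape[-2..2]=00110 (head:    ^)
Step 6: in state C at pos 1, read 1 -> (C,1)->write 0,move L,goto B. Now: state=B, head=0, tape[-2..2]=00100 (head:   ^)
Step 7: in state B at pos 0, read 1 -> (B,1)->write 1,move R,goto H. Now: state=H, head=1, tape[-2..2]=00100 (head:    ^)

Answer: H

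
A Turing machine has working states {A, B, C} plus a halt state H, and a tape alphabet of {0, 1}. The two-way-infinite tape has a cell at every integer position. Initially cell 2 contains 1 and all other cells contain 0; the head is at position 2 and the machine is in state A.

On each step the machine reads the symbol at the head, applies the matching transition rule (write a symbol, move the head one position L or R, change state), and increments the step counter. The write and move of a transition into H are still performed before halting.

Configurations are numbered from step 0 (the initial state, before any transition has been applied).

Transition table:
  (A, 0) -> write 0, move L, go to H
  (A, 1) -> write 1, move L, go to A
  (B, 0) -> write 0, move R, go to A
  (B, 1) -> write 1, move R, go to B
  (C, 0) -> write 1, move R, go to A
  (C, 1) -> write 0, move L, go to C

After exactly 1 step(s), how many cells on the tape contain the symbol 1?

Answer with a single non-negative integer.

Step 1: in state A at pos 2, read 1 -> (A,1)->write 1,move L,goto A. Now: state=A, head=1, tape[0..3]=0010 (head:  ^)
Cells containing 1 after step 1: {2} -> 1 cell(s)

Answer: 1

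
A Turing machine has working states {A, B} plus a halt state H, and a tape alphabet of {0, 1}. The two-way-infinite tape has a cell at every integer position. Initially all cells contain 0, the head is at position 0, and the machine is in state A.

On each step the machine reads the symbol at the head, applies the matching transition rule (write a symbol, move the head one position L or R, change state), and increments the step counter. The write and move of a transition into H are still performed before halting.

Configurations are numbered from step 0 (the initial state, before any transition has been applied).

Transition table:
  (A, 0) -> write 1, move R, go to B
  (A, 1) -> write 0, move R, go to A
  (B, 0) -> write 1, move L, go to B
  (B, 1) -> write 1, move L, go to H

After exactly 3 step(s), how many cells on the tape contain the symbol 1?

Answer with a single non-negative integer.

Answer: 2

Derivation:
Step 1: in state A at pos 0, read 0 -> (A,0)->write 1,move R,goto B. Now: state=B, head=1, tape[-1..2]=0100 (head:   ^)
Step 2: in state B at pos 1, read 0 -> (B,0)->write 1,move L,goto B. Now: state=B, head=0, tape[-1..2]=0110 (head:  ^)
Step 3: in state B at pos 0, read 1 -> (B,1)->write 1,move L,goto H. Now: state=H, head=-1, tape[-2..2]=00110 (head:  ^)
Cells containing 1 after step 3: {0, 1} -> 2 cell(s)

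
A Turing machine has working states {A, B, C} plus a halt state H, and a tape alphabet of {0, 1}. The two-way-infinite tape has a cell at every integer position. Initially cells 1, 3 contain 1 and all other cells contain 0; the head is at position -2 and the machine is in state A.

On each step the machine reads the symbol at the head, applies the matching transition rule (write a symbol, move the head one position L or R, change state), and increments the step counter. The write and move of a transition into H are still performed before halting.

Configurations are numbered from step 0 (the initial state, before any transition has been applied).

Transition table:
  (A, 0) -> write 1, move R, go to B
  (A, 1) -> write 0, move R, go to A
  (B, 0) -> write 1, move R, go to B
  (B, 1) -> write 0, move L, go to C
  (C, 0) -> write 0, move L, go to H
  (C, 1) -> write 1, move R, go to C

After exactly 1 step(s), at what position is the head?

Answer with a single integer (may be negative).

Answer: -1

Derivation:
Step 1: in state A at pos -2, read 0 -> (A,0)->write 1,move R,goto B. Now: state=B, head=-1, tape[-3..4]=01001010 (head:   ^)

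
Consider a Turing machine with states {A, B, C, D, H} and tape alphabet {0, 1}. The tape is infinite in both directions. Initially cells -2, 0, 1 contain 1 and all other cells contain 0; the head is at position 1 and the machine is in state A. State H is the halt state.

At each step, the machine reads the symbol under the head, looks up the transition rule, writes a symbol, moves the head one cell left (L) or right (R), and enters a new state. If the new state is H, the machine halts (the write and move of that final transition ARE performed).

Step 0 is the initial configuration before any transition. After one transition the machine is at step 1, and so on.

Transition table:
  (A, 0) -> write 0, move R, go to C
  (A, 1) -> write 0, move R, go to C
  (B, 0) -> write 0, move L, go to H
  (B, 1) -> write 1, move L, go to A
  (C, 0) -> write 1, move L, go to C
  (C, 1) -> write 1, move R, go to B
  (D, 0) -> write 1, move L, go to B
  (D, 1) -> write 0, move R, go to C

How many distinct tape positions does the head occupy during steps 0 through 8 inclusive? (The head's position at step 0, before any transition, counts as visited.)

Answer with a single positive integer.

Answer: 3

Derivation:
Step 1: in state A at pos 1, read 1 -> (A,1)->write 0,move R,goto C. Now: state=C, head=2, tape[-3..3]=0101000 (head:      ^)
Step 2: in state C at pos 2, read 0 -> (C,0)->write 1,move L,goto C. Now: state=C, head=1, tape[-3..3]=0101010 (head:     ^)
Step 3: in state C at pos 1, read 0 -> (C,0)->write 1,move L,goto C. Now: state=C, head=0, tape[-3..3]=0101110 (head:    ^)
Step 4: in state C at pos 0, read 1 -> (C,1)->write 1,move R,goto B. Now: state=B, head=1, tape[-3..3]=0101110 (head:     ^)
Step 5: in state B at pos 1, read 1 -> (B,1)->write 1,move L,goto A. Now: state=A, head=0, tape[-3..3]=0101110 (head:    ^)
Step 6: in state A at pos 0, read 1 -> (A,1)->write 0,move R,goto C. Now: state=C, head=1, tape[-3..3]=0100110 (head:     ^)
Step 7: in state C at pos 1, read 1 -> (C,1)->write 1,move R,goto B. Now: state=B, head=2, tape[-3..3]=0100110 (head:      ^)
Step 8: in state B at pos 2, read 1 -> (B,1)->write 1,move L,goto A. Now: state=A, head=1, tape[-3..3]=0100110 (head:     ^)
Head positions at steps 0..8: starting at 1, distinct positions visited = {0, 1, 2} -> 3 position(s)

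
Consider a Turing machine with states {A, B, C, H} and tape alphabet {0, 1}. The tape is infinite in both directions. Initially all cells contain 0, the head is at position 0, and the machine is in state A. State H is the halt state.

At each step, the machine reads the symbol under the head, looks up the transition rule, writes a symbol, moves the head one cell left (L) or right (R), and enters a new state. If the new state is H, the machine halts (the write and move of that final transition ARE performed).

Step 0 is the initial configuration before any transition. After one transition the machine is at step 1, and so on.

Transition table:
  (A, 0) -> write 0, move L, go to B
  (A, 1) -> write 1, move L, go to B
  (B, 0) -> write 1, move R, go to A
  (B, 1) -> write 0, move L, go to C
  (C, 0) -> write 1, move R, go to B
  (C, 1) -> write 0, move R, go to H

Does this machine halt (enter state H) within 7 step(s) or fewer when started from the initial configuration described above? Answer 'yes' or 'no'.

Step 1: in state A at pos 0, read 0 -> (A,0)->write 0,move L,goto B. Now: state=B, head=-1, tape[-2..1]=0000 (head:  ^)
Step 2: in state B at pos -1, read 0 -> (B,0)->write 1,move R,goto A. Now: state=A, head=0, tape[-2..1]=0100 (head:   ^)
Step 3: in state A at pos 0, read 0 -> (A,0)->write 0,move L,goto B. Now: state=B, head=-1, tape[-2..1]=0100 (head:  ^)
Step 4: in state B at pos -1, read 1 -> (B,1)->write 0,move L,goto C. Now: state=C, head=-2, tape[-3..1]=00000 (head:  ^)
Step 5: in state C at pos -2, read 0 -> (C,0)->write 1,move R,goto B. Now: state=B, head=-1, tape[-3..1]=01000 (head:   ^)
Step 6: in state B at pos -1, read 0 -> (B,0)->write 1,move R,goto A. Now: state=A, head=0, tape[-3..1]=01100 (head:    ^)
Step 7: in state A at pos 0, read 0 -> (A,0)->write 0,move L,goto B. Now: state=B, head=-1, tape[-3..1]=01100 (head:   ^)
After 7 step(s): state = B (not H) -> not halted within 7 -> no

Answer: no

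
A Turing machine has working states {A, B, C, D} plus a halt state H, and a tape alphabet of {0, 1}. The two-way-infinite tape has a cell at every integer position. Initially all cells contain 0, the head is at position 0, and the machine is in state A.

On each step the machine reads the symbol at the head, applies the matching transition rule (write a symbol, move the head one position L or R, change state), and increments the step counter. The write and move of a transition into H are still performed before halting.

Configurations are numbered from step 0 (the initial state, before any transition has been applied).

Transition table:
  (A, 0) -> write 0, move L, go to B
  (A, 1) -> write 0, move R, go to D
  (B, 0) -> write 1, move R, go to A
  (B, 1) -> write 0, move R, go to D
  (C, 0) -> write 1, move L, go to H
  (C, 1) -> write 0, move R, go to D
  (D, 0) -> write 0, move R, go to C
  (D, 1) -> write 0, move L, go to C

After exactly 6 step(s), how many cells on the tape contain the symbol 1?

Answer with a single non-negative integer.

Step 1: in state A at pos 0, read 0 -> (A,0)->write 0,move L,goto B. Now: state=B, head=-1, tape[-2..1]=0000 (head:  ^)
Step 2: in state B at pos -1, read 0 -> (B,0)->write 1,move R,goto A. Now: state=A, head=0, tape[-2..1]=0100 (head:   ^)
Step 3: in state A at pos 0, read 0 -> (A,0)->write 0,move L,goto B. Now: state=B, head=-1, tape[-2..1]=0100 (head:  ^)
Step 4: in state B at pos -1, read 1 -> (B,1)->write 0,move R,goto D. Now: state=D, head=0, tape[-2..1]=0000 (head:   ^)
Step 5: in state D at pos 0, read 0 -> (D,0)->write 0,move R,goto C. Now: state=C, head=1, tape[-2..2]=00000 (head:    ^)
Step 6: in state C at pos 1, read 0 -> (C,0)->write 1,move L,goto H. Now: state=H, head=0, tape[-2..2]=00010 (head:   ^)
Cells containing 1 after step 6: {1} -> 1 cell(s)

Answer: 1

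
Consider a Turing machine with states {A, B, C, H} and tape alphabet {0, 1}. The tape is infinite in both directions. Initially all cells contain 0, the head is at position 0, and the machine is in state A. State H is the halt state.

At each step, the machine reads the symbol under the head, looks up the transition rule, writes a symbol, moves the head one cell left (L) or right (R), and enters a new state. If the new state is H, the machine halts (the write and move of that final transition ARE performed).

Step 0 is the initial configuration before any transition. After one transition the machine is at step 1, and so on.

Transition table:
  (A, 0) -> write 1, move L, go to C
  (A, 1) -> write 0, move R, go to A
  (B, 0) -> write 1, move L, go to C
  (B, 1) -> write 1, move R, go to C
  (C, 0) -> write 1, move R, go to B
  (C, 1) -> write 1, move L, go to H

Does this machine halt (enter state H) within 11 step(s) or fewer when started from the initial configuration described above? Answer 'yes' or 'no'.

Answer: yes

Derivation:
Step 1: in state A at pos 0, read 0 -> (A,0)->write 1,move L,goto C. Now: state=C, head=-1, tape[-2..1]=0010 (head:  ^)
Step 2: in state C at pos -1, read 0 -> (C,0)->write 1,move R,goto B. Now: state=B, head=0, tape[-2..1]=0110 (head:   ^)
Step 3: in state B at pos 0, read 1 -> (B,1)->write 1,move R,goto C. Now: state=C, head=1, tape[-2..2]=01100 (head:    ^)
Step 4: in state C at pos 1, read 0 -> (C,0)->write 1,move R,goto B. Now: state=B, head=2, tape[-2..3]=011100 (head:     ^)
Step 5: in state B at pos 2, read 0 -> (B,0)->write 1,move L,goto C. Now: state=C, head=1, tape[-2..3]=011110 (head:    ^)
Step 6: in state C at pos 1, read 1 -> (C,1)->write 1,move L,goto H. Now: state=H, head=0, tape[-2..3]=011110 (head:   ^)
State H reached at step 6; 6 <= 11 -> yes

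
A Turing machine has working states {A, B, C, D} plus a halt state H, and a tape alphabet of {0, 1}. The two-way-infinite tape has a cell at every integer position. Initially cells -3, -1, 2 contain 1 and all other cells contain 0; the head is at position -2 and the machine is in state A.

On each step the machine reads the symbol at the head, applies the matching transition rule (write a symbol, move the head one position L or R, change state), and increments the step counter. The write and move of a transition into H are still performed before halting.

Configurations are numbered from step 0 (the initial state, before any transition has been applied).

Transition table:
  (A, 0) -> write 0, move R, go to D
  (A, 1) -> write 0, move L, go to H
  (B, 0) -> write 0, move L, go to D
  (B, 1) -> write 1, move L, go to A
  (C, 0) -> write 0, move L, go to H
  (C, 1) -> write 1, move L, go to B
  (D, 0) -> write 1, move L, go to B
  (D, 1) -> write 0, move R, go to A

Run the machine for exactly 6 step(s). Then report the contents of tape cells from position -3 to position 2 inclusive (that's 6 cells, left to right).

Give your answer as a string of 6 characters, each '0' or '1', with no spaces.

Step 1: in state A at pos -2, read 0 -> (A,0)->write 0,move R,goto D. Now: state=D, head=-1, tape[-4..3]=01010010 (head:    ^)
Step 2: in state D at pos -1, read 1 -> (D,1)->write 0,move R,goto A. Now: state=A, head=0, tape[-4..3]=01000010 (head:     ^)
Step 3: in state A at pos 0, read 0 -> (A,0)->write 0,move R,goto D. Now: state=D, head=1, tape[-4..3]=01000010 (head:      ^)
Step 4: in state D at pos 1, read 0 -> (D,0)->write 1,move L,goto B. Now: state=B, head=0, tape[-4..3]=01000110 (head:     ^)
Step 5: in state B at pos 0, read 0 -> (B,0)->write 0,move L,goto D. Now: state=D, head=-1, tape[-4..3]=01000110 (head:    ^)
Step 6: in state D at pos -1, read 0 -> (D,0)->write 1,move L,goto B. Now: state=B, head=-2, tape[-4..3]=01010110 (head:   ^)

Answer: 101011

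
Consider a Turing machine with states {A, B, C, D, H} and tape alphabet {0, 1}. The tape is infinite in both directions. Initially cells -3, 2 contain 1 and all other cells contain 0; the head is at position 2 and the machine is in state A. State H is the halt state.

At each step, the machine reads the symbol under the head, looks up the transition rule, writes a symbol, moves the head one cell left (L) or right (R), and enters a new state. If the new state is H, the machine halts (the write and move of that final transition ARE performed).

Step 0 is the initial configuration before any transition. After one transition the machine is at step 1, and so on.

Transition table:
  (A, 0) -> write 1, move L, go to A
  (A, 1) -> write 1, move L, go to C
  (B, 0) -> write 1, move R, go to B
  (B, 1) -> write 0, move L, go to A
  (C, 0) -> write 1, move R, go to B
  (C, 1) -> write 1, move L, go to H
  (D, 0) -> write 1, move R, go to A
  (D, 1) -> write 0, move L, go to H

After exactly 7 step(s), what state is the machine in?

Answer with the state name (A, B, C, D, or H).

Answer: C

Derivation:
Step 1: in state A at pos 2, read 1 -> (A,1)->write 1,move L,goto C. Now: state=C, head=1, tape[-4..3]=01000010 (head:      ^)
Step 2: in state C at pos 1, read 0 -> (C,0)->write 1,move R,goto B. Now: state=B, head=2, tape[-4..3]=01000110 (head:       ^)
Step 3: in state B at pos 2, read 1 -> (B,1)->write 0,move L,goto A. Now: state=A, head=1, tape[-4..3]=01000100 (head:      ^)
Step 4: in state A at pos 1, read 1 -> (A,1)->write 1,move L,goto C. Now: state=C, head=0, tape[-4..3]=01000100 (head:     ^)
Step 5: in state C at pos 0, read 0 -> (C,0)->write 1,move R,goto B. Now: state=B, head=1, tape[-4..3]=01001100 (head:      ^)
Step 6: in state B at pos 1, read 1 -> (B,1)->write 0,move L,goto A. Now: state=A, head=0, tape[-4..3]=01001000 (head:     ^)
Step 7: in state A at pos 0, read 1 -> (A,1)->write 1,move L,goto C. Now: state=C, head=-1, tape[-4..3]=01001000 (head:    ^)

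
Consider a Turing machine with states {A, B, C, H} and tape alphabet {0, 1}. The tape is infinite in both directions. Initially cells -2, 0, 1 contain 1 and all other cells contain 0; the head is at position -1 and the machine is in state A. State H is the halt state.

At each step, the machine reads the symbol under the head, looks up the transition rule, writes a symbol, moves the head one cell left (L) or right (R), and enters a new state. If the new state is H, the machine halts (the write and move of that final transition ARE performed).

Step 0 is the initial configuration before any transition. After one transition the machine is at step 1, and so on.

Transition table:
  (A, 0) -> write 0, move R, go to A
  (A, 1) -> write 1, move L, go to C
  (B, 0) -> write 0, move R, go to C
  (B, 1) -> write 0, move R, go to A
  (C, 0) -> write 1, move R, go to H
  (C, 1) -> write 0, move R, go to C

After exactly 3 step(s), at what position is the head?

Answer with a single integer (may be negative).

Answer: 0

Derivation:
Step 1: in state A at pos -1, read 0 -> (A,0)->write 0,move R,goto A. Now: state=A, head=0, tape[-3..2]=010110 (head:    ^)
Step 2: in state A at pos 0, read 1 -> (A,1)->write 1,move L,goto C. Now: state=C, head=-1, tape[-3..2]=010110 (head:   ^)
Step 3: in state C at pos -1, read 0 -> (C,0)->write 1,move R,goto H. Now: state=H, head=0, tape[-3..2]=011110 (head:    ^)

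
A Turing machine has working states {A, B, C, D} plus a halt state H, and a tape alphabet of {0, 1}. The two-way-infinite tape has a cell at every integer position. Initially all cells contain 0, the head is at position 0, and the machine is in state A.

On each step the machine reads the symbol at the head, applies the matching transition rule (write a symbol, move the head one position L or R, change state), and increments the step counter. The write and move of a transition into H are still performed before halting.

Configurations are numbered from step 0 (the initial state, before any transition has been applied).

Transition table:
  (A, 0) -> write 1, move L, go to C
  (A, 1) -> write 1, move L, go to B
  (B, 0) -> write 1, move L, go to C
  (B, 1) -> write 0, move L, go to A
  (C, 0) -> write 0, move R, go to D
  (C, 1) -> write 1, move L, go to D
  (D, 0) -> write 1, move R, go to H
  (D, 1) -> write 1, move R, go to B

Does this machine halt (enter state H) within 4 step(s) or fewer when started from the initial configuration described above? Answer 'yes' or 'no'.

Step 1: in state A at pos 0, read 0 -> (A,0)->write 1,move L,goto C. Now: state=C, head=-1, tape[-2..1]=0010 (head:  ^)
Step 2: in state C at pos -1, read 0 -> (C,0)->write 0,move R,goto D. Now: state=D, head=0, tape[-2..1]=0010 (head:   ^)
Step 3: in state D at pos 0, read 1 -> (D,1)->write 1,move R,goto B. Now: state=B, head=1, tape[-2..2]=00100 (head:    ^)
Step 4: in state B at pos 1, read 0 -> (B,0)->write 1,move L,goto C. Now: state=C, head=0, tape[-2..2]=00110 (head:   ^)
After 4 step(s): state = C (not H) -> not halted within 4 -> no

Answer: no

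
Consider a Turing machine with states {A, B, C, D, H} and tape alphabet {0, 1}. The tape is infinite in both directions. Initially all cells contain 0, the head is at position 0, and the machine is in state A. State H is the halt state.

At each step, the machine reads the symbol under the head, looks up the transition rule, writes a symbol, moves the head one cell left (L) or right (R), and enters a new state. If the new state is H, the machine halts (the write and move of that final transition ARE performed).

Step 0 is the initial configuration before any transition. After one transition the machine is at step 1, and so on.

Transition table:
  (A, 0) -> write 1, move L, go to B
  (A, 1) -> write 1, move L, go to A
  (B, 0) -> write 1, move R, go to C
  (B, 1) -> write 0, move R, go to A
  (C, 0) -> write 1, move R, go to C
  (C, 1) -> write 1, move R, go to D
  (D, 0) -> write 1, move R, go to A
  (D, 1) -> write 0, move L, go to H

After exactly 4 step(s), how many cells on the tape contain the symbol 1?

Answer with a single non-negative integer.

Answer: 3

Derivation:
Step 1: in state A at pos 0, read 0 -> (A,0)->write 1,move L,goto B. Now: state=B, head=-1, tape[-2..1]=0010 (head:  ^)
Step 2: in state B at pos -1, read 0 -> (B,0)->write 1,move R,goto C. Now: state=C, head=0, tape[-2..1]=0110 (head:   ^)
Step 3: in state C at pos 0, read 1 -> (C,1)->write 1,move R,goto D. Now: state=D, head=1, tape[-2..2]=01100 (head:    ^)
Step 4: in state D at pos 1, read 0 -> (D,0)->write 1,move R,goto A. Now: state=A, head=2, tape[-2..3]=011100 (head:     ^)
Cells containing 1 after step 4: {-1, 0, 1} -> 3 cell(s)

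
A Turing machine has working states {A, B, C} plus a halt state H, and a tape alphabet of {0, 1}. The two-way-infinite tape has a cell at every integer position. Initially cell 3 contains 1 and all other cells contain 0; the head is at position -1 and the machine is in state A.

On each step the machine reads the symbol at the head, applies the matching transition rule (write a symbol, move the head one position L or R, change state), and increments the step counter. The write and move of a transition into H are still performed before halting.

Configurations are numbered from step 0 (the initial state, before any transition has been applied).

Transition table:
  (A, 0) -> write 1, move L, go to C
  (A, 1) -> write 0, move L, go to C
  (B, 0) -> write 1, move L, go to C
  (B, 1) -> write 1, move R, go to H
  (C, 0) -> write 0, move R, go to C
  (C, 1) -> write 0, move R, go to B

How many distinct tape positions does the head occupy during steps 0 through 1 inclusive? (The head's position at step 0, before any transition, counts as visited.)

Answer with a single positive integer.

Answer: 2

Derivation:
Step 1: in state A at pos -1, read 0 -> (A,0)->write 1,move L,goto C. Now: state=C, head=-2, tape[-3..4]=00100010 (head:  ^)
Head positions at steps 0..1: starting at -1, distinct positions visited = {-2, -1} -> 2 position(s)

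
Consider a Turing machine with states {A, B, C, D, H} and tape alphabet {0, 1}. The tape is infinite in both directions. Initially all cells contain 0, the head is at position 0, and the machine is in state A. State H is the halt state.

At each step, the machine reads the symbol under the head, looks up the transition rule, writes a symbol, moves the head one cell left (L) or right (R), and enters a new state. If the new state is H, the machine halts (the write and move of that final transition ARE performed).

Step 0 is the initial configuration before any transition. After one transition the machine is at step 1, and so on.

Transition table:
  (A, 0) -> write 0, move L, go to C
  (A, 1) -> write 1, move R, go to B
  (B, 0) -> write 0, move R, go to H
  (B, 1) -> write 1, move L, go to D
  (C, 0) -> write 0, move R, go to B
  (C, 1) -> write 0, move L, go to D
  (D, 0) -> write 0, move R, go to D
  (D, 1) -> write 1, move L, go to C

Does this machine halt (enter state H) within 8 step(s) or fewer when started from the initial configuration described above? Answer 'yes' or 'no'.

Answer: yes

Derivation:
Step 1: in state A at pos 0, read 0 -> (A,0)->write 0,move L,goto C. Now: state=C, head=-1, tape[-2..1]=0000 (head:  ^)
Step 2: in state C at pos -1, read 0 -> (C,0)->write 0,move R,goto B. Now: state=B, head=0, tape[-2..1]=0000 (head:   ^)
Step 3: in state B at pos 0, read 0 -> (B,0)->write 0,move R,goto H. Now: state=H, head=1, tape[-2..2]=00000 (head:    ^)
State H reached at step 3; 3 <= 8 -> yes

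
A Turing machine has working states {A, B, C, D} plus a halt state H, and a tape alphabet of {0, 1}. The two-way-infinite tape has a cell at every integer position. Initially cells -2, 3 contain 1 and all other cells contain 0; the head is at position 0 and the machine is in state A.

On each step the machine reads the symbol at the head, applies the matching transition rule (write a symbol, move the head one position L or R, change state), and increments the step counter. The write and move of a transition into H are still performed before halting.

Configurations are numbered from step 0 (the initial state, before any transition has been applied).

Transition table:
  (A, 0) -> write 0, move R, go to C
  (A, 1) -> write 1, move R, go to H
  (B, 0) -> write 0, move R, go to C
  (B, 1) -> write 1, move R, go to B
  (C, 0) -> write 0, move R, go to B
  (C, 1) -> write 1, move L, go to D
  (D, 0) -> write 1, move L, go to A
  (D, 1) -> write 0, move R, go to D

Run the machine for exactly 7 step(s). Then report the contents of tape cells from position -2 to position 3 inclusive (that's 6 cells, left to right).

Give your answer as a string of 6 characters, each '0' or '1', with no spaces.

Step 1: in state A at pos 0, read 0 -> (A,0)->write 0,move R,goto C. Now: state=C, head=1, tape[-3..4]=01000010 (head:     ^)
Step 2: in state C at pos 1, read 0 -> (C,0)->write 0,move R,goto B. Now: state=B, head=2, tape[-3..4]=01000010 (head:      ^)
Step 3: in state B at pos 2, read 0 -> (B,0)->write 0,move R,goto C. Now: state=C, head=3, tape[-3..4]=01000010 (head:       ^)
Step 4: in state C at pos 3, read 1 -> (C,1)->write 1,move L,goto D. Now: state=D, head=2, tape[-3..4]=01000010 (head:      ^)
Step 5: in state D at pos 2, read 0 -> (D,0)->write 1,move L,goto A. Now: state=A, head=1, tape[-3..4]=01000110 (head:     ^)
Step 6: in state A at pos 1, read 0 -> (A,0)->write 0,move R,goto C. Now: state=C, head=2, tape[-3..4]=01000110 (head:      ^)
Step 7: in state C at pos 2, read 1 -> (C,1)->write 1,move L,goto D. Now: state=D, head=1, tape[-3..4]=01000110 (head:     ^)

Answer: 100011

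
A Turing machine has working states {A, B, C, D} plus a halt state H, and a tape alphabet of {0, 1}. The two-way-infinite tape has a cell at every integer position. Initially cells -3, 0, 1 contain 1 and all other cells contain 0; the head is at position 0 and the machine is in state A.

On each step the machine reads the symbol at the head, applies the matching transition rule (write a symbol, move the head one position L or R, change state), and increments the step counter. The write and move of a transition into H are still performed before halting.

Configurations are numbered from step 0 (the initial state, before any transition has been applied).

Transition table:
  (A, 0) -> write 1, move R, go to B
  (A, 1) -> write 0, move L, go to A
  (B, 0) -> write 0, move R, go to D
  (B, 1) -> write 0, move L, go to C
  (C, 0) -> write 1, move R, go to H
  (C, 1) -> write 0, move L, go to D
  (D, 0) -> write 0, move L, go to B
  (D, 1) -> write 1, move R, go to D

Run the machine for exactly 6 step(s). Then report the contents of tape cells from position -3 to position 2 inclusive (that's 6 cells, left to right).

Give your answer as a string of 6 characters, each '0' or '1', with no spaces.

Answer: 101000

Derivation:
Step 1: in state A at pos 0, read 1 -> (A,1)->write 0,move L,goto A. Now: state=A, head=-1, tape[-4..2]=0100010 (head:    ^)
Step 2: in state A at pos -1, read 0 -> (A,0)->write 1,move R,goto B. Now: state=B, head=0, tape[-4..2]=0101010 (head:     ^)
Step 3: in state B at pos 0, read 0 -> (B,0)->write 0,move R,goto D. Now: state=D, head=1, tape[-4..2]=0101010 (head:      ^)
Step 4: in state D at pos 1, read 1 -> (D,1)->write 1,move R,goto D. Now: state=D, head=2, tape[-4..3]=01010100 (head:       ^)
Step 5: in state D at pos 2, read 0 -> (D,0)->write 0,move L,goto B. Now: state=B, head=1, tape[-4..3]=01010100 (head:      ^)
Step 6: in state B at pos 1, read 1 -> (B,1)->write 0,move L,goto C. Now: state=C, head=0, tape[-4..3]=01010000 (head:     ^)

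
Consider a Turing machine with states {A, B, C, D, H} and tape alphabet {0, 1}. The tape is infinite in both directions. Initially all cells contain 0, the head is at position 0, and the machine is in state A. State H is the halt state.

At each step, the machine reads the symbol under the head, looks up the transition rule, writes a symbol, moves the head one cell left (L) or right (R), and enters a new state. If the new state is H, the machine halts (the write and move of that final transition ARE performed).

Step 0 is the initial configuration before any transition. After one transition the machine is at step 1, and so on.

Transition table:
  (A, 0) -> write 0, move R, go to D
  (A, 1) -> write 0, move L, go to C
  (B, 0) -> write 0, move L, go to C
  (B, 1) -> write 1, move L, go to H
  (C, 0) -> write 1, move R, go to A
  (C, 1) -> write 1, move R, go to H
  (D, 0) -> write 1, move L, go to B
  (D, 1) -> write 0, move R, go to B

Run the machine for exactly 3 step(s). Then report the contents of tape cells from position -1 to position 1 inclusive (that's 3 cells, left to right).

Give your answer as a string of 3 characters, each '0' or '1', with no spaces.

Step 1: in state A at pos 0, read 0 -> (A,0)->write 0,move R,goto D. Now: state=D, head=1, tape[-1..2]=0000 (head:   ^)
Step 2: in state D at pos 1, read 0 -> (D,0)->write 1,move L,goto B. Now: state=B, head=0, tape[-1..2]=0010 (head:  ^)
Step 3: in state B at pos 0, read 0 -> (B,0)->write 0,move L,goto C. Now: state=C, head=-1, tape[-2..2]=00010 (head:  ^)

Answer: 001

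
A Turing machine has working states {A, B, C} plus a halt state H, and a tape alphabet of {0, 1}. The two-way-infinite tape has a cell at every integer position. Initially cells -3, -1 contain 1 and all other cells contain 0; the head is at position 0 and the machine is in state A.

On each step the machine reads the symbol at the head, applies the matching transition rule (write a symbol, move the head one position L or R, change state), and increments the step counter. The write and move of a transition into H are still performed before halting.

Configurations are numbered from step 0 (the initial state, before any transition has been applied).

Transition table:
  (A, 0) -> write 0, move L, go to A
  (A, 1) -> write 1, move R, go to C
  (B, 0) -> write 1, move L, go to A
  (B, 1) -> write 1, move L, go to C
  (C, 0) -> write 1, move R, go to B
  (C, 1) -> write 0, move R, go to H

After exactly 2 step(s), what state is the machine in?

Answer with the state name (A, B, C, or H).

Step 1: in state A at pos 0, read 0 -> (A,0)->write 0,move L,goto A. Now: state=A, head=-1, tape[-4..1]=010100 (head:    ^)
Step 2: in state A at pos -1, read 1 -> (A,1)->write 1,move R,goto C. Now: state=C, head=0, tape[-4..1]=010100 (head:     ^)

Answer: C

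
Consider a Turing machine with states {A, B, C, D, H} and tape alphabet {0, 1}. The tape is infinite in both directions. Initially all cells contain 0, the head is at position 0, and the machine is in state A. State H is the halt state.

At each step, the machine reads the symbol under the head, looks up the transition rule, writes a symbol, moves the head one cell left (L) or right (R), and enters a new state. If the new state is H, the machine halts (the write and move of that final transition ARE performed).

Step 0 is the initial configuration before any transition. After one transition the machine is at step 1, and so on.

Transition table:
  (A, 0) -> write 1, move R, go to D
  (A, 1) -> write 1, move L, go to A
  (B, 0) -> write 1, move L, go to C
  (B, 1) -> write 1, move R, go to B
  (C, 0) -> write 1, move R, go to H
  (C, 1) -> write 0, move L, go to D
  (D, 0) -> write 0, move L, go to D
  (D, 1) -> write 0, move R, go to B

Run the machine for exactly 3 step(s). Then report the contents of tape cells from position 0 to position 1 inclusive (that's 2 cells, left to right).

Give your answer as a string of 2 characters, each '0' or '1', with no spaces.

Step 1: in state A at pos 0, read 0 -> (A,0)->write 1,move R,goto D. Now: state=D, head=1, tape[-1..2]=0100 (head:   ^)
Step 2: in state D at pos 1, read 0 -> (D,0)->write 0,move L,goto D. Now: state=D, head=0, tape[-1..2]=0100 (head:  ^)
Step 3: in state D at pos 0, read 1 -> (D,1)->write 0,move R,goto B. Now: state=B, head=1, tape[-1..2]=0000 (head:   ^)

Answer: 00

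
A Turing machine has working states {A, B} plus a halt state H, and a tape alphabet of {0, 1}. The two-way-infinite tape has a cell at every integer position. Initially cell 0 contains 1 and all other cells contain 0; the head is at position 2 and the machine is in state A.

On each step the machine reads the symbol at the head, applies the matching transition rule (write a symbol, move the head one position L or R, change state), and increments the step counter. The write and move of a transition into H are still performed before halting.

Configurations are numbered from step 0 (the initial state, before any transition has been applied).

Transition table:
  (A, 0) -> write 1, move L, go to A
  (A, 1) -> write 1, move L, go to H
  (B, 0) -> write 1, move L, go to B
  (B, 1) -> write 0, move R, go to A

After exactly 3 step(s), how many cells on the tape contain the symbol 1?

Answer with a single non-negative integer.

Step 1: in state A at pos 2, read 0 -> (A,0)->write 1,move L,goto A. Now: state=A, head=1, tape[-1..3]=01010 (head:   ^)
Step 2: in state A at pos 1, read 0 -> (A,0)->write 1,move L,goto A. Now: state=A, head=0, tape[-1..3]=01110 (head:  ^)
Step 3: in state A at pos 0, read 1 -> (A,1)->write 1,move L,goto H. Now: state=H, head=-1, tape[-2..3]=001110 (head:  ^)
Cells containing 1 after step 3: {0, 1, 2} -> 3 cell(s)

Answer: 3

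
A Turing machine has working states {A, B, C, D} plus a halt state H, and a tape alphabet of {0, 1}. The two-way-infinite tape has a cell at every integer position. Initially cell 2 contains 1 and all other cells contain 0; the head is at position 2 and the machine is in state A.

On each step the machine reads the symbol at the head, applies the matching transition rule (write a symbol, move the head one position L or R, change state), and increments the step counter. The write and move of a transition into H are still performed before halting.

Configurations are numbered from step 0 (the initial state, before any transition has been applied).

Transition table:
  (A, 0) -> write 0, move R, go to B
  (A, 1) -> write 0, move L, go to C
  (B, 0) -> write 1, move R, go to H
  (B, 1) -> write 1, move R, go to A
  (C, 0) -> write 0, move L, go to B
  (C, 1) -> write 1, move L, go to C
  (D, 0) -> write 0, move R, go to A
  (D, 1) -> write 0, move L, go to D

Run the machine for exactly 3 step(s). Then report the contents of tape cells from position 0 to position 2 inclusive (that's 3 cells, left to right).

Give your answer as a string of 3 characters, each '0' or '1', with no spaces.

Step 1: in state A at pos 2, read 1 -> (A,1)->write 0,move L,goto C. Now: state=C, head=1, tape[0..3]=0000 (head:  ^)
Step 2: in state C at pos 1, read 0 -> (C,0)->write 0,move L,goto B. Now: state=B, head=0, tape[-1..3]=00000 (head:  ^)
Step 3: in state B at pos 0, read 0 -> (B,0)->write 1,move R,goto H. Now: state=H, head=1, tape[-1..3]=01000 (head:   ^)

Answer: 100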